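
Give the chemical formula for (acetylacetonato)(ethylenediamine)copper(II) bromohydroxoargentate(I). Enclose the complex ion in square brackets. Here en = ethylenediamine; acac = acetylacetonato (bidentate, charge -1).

Cation [Cu…]: ligand charges -1, Cu(II) ⇒ ion charge 1+.
Anion [Ag…]: ligand charges -2, Ag(I) ⇒ ion charge 1−.
One 1+ cation balances one 1− anion.

[Cu(acac)(en)][AgBr(OH)]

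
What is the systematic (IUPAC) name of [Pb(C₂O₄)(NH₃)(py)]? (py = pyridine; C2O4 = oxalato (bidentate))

There is no counter-ion, so the complex is neutral overall.
Ligand charges: 1×pyridine (neutral), 1×oxalato (-2 each), 1×ammine (neutral); total -2. So Pb + (-2) = 0, giving Pb = +2.
Ligands are named alphabetically: ammine before oxalato before pyridine.

ammineoxalato(pyridine)lead(II)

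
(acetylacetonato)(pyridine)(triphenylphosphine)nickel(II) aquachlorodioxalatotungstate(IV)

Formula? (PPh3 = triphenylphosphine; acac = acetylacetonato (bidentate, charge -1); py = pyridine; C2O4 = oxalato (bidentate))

Cation [Ni…]: ligand charges -1, Ni(II) ⇒ ion charge 1+.
Anion [W…]: ligand charges -5, W(IV) ⇒ ion charge 1−.
One 1+ cation balances one 1− anion.

[Ni(acac)(PPh3)(py)][W(C2O4)2Cl(H2O)]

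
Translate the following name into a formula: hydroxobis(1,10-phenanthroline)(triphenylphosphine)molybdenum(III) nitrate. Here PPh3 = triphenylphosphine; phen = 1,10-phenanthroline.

[Mo(OH)(phen)2(PPh3)](NO3)2

Ligands: 1 hydroxo (OH, -1), 1 triphenylphosphine (PPh3, neutral), 2 1,10-phenanthroline (phen, neutral). Ligand charge sum = -1.
With Mo in oxidation state +3, the complex ion is [Mo...]^2+.
Charge balance with nitrate (-1) requires 1 complex ion per 2 nitrate.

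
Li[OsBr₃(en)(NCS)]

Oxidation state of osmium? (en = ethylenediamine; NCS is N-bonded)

1 lithium outside the brackets (+1 each) → the complex ion is 1−.
Ligand charges: 1×en neutral; 1×NCS = -1; 3×Br = -3; sum -4.
Os + (-4) = 1− ⇒ Os is +3.

+3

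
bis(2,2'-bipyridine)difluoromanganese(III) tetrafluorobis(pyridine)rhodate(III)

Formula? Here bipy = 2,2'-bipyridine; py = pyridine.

Cation [Mn…]: ligand charges -2, Mn(III) ⇒ ion charge 1+.
Anion [Rh…]: ligand charges -4, Rh(III) ⇒ ion charge 1−.
One 1+ cation balances one 1− anion.

[Mn(bipy)2F2][RhF4(py)2]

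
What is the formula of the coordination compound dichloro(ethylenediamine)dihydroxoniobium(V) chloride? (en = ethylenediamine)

[NbCl2(en)(OH)2]Cl

Ligands: 2 chloro (Cl, -1), 2 hydroxo (OH, -1), 1 ethylenediamine (en, neutral). Ligand charge sum = -4.
Charge balance with chloride (-1) requires 1 complex ion per 1 chloride.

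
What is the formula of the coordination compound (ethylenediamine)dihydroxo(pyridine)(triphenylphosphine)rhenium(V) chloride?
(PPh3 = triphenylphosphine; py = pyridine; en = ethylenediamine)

Ligands: 1 triphenylphosphine (PPh3, neutral), 1 pyridine (py, neutral), 1 ethylenediamine (en, neutral), 2 hydroxo (OH, -1). Ligand charge sum = -2.
With Re in oxidation state +5, the complex ion is [Re...]^3+.
Charge balance with chloride (-1) requires 1 complex ion per 3 chloride.

[Re(en)(OH)2(PPh3)(py)]Cl3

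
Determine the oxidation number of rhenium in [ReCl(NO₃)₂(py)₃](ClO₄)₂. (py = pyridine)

2 perchlorate outside the brackets (-1 each) → the complex ion is 2+.
Ligand charges: 2×NO3 = -2; 3×py neutral; 1×Cl = -1; sum -3.
Re + (-3) = 2+ ⇒ Re is +5.

+5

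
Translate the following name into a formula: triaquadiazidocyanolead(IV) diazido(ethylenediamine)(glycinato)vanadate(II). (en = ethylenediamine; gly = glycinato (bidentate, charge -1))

Cation [Pb…]: ligand charges -3, Pb(IV) ⇒ ion charge 1+.
Anion [V…]: ligand charges -3, V(II) ⇒ ion charge 1−.
One 1+ cation balances one 1− anion.

[Pb(CN)(H2O)3(N3)2][V(en)(gly)(N3)2]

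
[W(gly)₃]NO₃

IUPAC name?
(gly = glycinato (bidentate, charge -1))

tris(glycinato)tungsten(IV) nitrate

The 1 nitrate counter-ion carries a total charge of -1, so each complex ion is 1+.
Ligand charges: 3×glycinato (-1 each); total -3. So W + (-3) = 1+, giving W = +4.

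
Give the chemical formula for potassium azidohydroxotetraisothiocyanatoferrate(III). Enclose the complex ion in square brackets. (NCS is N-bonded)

Ligands: 4 isothiocyanato (NCS, -1), 1 azido (N3, -1), 1 hydroxo (OH, -1). Ligand charge sum = -6.
With Fe in oxidation state +3, the complex ion is [Fe...]^3−.
Charge balance with potassium (+1) requires 1 complex ion per 3 potassium.

K3[Fe(N3)(NCS)4(OH)]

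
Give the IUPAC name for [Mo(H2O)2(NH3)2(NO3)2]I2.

The 2 iodide counter-ions carry a total charge of -2, so each complex ion is 2+.
Ligand charges: 2×nitrato (-1 each), 2×ammine (neutral), 2×aqua (neutral); total -2. So Mo + (-2) = 2+, giving Mo = +4.
Ligands are named alphabetically: ammine before aqua before nitrato.

diamminediaquadinitratomolybdenum(IV) iodide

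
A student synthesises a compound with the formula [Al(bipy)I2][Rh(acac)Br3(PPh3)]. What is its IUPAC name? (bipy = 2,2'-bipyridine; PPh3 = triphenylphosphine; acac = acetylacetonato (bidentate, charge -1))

Aluminium is always +3 in its complexes; the cation's ligand charges sum to -2, so the complex cation is 1+.
A 1:1 salt means the anion carries the equal and opposite charge, 1−.
Anion: ligand charges sum to -4; for the ion to be 1−, Rh = +3.

(2,2'-bipyridine)diiodoaluminium(III) (acetylacetonato)tribromo(triphenylphosphine)rhodate(III)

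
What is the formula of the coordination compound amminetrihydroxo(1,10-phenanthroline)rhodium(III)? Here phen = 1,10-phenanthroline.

Ligands: 3 hydroxo (OH, -1), 1 1,10-phenanthroline (phen, neutral), 1 ammine (NH3, neutral). Ligand charge sum = -3.
With Rh in oxidation state +3, the complex ion is [Rh...].

[Rh(NH3)(OH)3(phen)]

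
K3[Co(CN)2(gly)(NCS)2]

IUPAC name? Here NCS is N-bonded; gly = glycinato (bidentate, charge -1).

The 3 potassium counter-ions carry a total charge of +3, so each complex ion is 3−.
Ligand charges: 2×isothiocyanato (-1 each), 1×glycinato (-1 each), 2×cyano (-1 each); total -5. So Co + (-5) = 3−, giving Co = +2.
Ligands are named alphabetically: cyano before glycinato before isothiocyanato.
The complex ion is anionic, so cobalt takes the -ate form cobaltate(II).

potassium dicyano(glycinato)diisothiocyanatocobaltate(II)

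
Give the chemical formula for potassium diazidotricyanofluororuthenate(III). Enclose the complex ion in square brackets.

K3[Ru(CN)3F(N3)2]

Ligands: 1 fluoro (F, -1), 3 cyano (CN, -1), 2 azido (N3, -1). Ligand charge sum = -6.
Charge balance with potassium (+1) requires 1 complex ion per 3 potassium.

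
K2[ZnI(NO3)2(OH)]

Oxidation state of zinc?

2 potassium outside the brackets (+1 each) → the complex ion is 2−.
Ligand charges: 1×I = -1; 1×OH = -1; 2×NO3 = -2; sum -4.
Zn + (-4) = 2− ⇒ Zn is +2.

+2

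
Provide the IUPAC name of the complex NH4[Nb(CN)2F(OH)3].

The 1 ammonium counter-ion carries a total charge of +1, so each complex ion is 1−.
Ligand charges: 1×fluoro (-1 each), 2×cyano (-1 each), 3×hydroxo (-1 each); total -6. So Nb + (-6) = 1−, giving Nb = +5.
Ligands are named alphabetically: cyano before fluoro before hydroxo.
The complex ion is anionic, so niobium takes the -ate form niobate(V).

ammonium dicyanofluorotrihydroxoniobate(V)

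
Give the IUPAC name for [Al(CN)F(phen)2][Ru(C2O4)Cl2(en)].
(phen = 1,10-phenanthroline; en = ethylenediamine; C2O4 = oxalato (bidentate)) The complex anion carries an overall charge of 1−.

The complex anion is given as 1−; its ligand charges sum to -4, so Ru = +3.
A 1:1 salt means the cation carries the equal and opposite charge, 1+.
Cation: ligand charges sum to -2; for the ion to be 1+, Al = +3.

cyanofluorobis(1,10-phenanthroline)aluminium(III) dichloro(ethylenediamine)oxalatoruthenate(III)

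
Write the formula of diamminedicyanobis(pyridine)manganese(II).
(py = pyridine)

[Mn(CN)2(NH3)2(py)2]

Ligands: 2 cyano (CN, -1), 2 pyridine (py, neutral), 2 ammine (NH3, neutral). Ligand charge sum = -2.
With Mn in oxidation state +2, the complex ion is [Mn...].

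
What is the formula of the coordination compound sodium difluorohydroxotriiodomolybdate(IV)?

Ligands: 2 fluoro (F, -1), 1 hydroxo (OH, -1), 3 iodo (I, -1). Ligand charge sum = -6.
Charge balance with sodium (+1) requires 1 complex ion per 2 sodium.

Na2[MoF2I3(OH)]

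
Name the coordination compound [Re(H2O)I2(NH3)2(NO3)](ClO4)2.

The 2 perchlorate counter-ions carry a total charge of -2, so each complex ion is 2+.
Ligand charges: 2×iodo (-1 each), 2×ammine (neutral), 1×aqua (neutral), 1×nitrato (-1 each); total -3. So Re + (-3) = 2+, giving Re = +5.
Ligands are named alphabetically: ammine before aqua before iodo before nitrato.

diammineaquadiiodonitratorhenium(V) perchlorate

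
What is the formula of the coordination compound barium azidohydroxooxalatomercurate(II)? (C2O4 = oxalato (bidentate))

Ba[Hg(C2O4)(N3)(OH)]

Ligands: 1 hydroxo (OH, -1), 1 oxalato (C2O4, -2), 1 azido (N3, -1). Ligand charge sum = -4.
With Hg in oxidation state +2, the complex ion is [Hg...]^2−.
Charge balance with barium (+2) requires 1 complex ion per 1 barium.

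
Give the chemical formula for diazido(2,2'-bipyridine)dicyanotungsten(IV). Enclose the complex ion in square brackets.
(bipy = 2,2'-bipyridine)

Ligands: 2 azido (N3, -1), 2 cyano (CN, -1), 1 2,2'-bipyridine (bipy, neutral). Ligand charge sum = -4.
With W in oxidation state +4, the complex ion is [W...].

[W(bipy)(CN)2(N3)2]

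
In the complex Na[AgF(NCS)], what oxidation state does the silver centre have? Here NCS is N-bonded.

+1

1 sodium outside the brackets (+1 each) → the complex ion is 1−.
Ligand charges: 1×NCS = -1; 1×F = -1; sum -2.
Ag + (-2) = 1− ⇒ Ag is +1.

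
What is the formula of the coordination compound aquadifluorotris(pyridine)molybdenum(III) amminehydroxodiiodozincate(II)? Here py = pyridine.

Cation [Mo…]: ligand charges -2, Mo(III) ⇒ ion charge 1+.
Anion [Zn…]: ligand charges -3, Zn(II) ⇒ ion charge 1−.

[MoF2(H2O)(py)3][ZnI2(NH3)(OH)]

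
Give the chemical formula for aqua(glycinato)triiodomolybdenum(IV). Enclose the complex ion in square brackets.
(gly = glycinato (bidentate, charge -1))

Ligands: 1 aqua (H2O, neutral), 3 iodo (I, -1), 1 glycinato (gly, -1). Ligand charge sum = -4.
With Mo in oxidation state +4, the complex ion is [Mo...].

[Mo(gly)(H2O)I3]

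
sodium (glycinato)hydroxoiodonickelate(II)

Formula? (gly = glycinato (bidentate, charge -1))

Na[Ni(gly)I(OH)]

Ligands: 1 glycinato (gly, -1), 1 iodo (I, -1), 1 hydroxo (OH, -1). Ligand charge sum = -3.
With Ni in oxidation state +2, the complex ion is [Ni...]^1−.
Charge balance with sodium (+1) requires 1 complex ion per 1 sodium.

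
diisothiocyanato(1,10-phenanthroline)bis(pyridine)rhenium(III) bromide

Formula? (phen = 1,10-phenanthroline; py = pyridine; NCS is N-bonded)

[Re(NCS)2(phen)(py)2]Br

Ligands: 1 1,10-phenanthroline (phen, neutral), 2 pyridine (py, neutral), 2 isothiocyanato (NCS, -1). Ligand charge sum = -2.
With Re in oxidation state +3, the complex ion is [Re...]^1+.
Charge balance with bromide (-1) requires 1 complex ion per 1 bromide.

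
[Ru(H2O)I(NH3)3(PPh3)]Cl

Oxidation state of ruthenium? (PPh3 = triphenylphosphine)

+2

1 chloride outside the brackets (-1 each) → the complex ion is 1+.
Ligand charges: 3×NH3 neutral; 1×PPh3 neutral; 1×I = -1; 1×H2O neutral; sum -1.
Ru + (-1) = 1+ ⇒ Ru is +2.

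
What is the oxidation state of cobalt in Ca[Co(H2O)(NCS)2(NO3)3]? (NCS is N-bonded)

+3

1 calcium outside the brackets (+2 each) → the complex ion is 2−.
Ligand charges: 3×NO3 = -3; 1×H2O neutral; 2×NCS = -2; sum -5.
Co + (-5) = 2− ⇒ Co is +3.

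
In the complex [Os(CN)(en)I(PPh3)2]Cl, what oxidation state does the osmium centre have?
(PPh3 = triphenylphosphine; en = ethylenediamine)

+3

1 chloride outside the brackets (-1 each) → the complex ion is 1+.
Ligand charges: 2×PPh3 neutral; 1×en neutral; 1×I = -1; 1×CN = -1; sum -2.
Os + (-2) = 1+ ⇒ Os is +3.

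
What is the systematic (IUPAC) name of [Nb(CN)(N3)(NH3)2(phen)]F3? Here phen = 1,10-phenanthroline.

The 3 fluoride counter-ions carry a total charge of -3, so each complex ion is 3+.
Ligand charges: 1×1,10-phenanthroline (neutral), 1×cyano (-1 each), 1×azido (-1 each), 2×ammine (neutral); total -2. So Nb + (-2) = 3+, giving Nb = +5.
Ligands are named alphabetically: ammine before azido before cyano before phenanthroline.

diammineazidocyano(1,10-phenanthroline)niobium(V) fluoride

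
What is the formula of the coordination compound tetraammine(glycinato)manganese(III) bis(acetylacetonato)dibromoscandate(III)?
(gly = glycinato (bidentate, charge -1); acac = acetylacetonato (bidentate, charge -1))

[Mn(gly)(NH3)4][Sc(acac)2Br2]2

Cation [Mn…]: ligand charges -1, Mn(III) ⇒ ion charge 2+.
Anion [Sc…]: ligand charges -4, Sc(III) ⇒ ion charge 1−.
One 2+ cation requires 2 of the 1− anion.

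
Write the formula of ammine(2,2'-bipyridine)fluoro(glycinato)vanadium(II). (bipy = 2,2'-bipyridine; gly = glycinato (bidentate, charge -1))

[V(bipy)F(gly)(NH3)]

Ligands: 1 2,2'-bipyridine (bipy, neutral), 1 glycinato (gly, -1), 1 fluoro (F, -1), 1 ammine (NH3, neutral). Ligand charge sum = -2.
With V in oxidation state +2, the complex ion is [V...].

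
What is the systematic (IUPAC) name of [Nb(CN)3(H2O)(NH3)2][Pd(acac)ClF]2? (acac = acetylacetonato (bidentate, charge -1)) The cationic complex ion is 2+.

Both ions are complex: the cation is named first with the plain metal name, the anion second with the -ate form; each ion's ligands are alphabetised independently.
The complex cation is given as 2+; its ligand charges sum to -3, so Nb = +5.
With 2 anions per cation, each anion must be 2/2 = 1−.
Anion: ligand charges sum to -3; for the ion to be 1−, Pd = +2.

diammineaquatricyanoniobium(V) (acetylacetonato)chlorofluoropalladate(II)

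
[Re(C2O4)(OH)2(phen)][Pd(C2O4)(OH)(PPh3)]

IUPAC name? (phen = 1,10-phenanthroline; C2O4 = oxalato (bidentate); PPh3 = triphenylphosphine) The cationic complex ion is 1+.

Both ions are complex: the cation is named first with the plain metal name, the anion second with the -ate form; each ion's ligands are alphabetised independently.
The complex cation is given as 1+; its ligand charges sum to -4, so Re = +5.
A 1:1 salt means the anion carries the equal and opposite charge, 1−.
Anion: ligand charges sum to -3; for the ion to be 1−, Pd = +2.

dihydroxooxalato(1,10-phenanthroline)rhenium(V) hydroxooxalato(triphenylphosphine)palladate(II)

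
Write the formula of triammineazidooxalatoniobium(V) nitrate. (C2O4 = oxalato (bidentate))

[Nb(C2O4)(N3)(NH3)3](NO3)2

Ligands: 1 oxalato (C2O4, -2), 1 azido (N3, -1), 3 ammine (NH3, neutral). Ligand charge sum = -3.
Charge balance with nitrate (-1) requires 1 complex ion per 2 nitrate.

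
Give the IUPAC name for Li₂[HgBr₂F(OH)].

lithium dibromofluorohydroxomercurate(II)

The 2 lithium counter-ions carry a total charge of +2, so each complex ion is 2−.
Ligand charges: 1×fluoro (-1 each), 2×bromo (-1 each), 1×hydroxo (-1 each); total -4. So Hg + (-4) = 2−, giving Hg = +2.
Ligands are named alphabetically: bromo before fluoro before hydroxo.
The complex ion is anionic, so mercury takes the -ate form mercurate(II).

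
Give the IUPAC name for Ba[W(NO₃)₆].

barium hexanitratotungstate(IV)

The 1 barium counter-ion carries a total charge of +2, so each complex ion is 2−.
Ligand charges: 6×nitrato (-1 each); total -6. So W + (-6) = 2−, giving W = +4.
The complex ion is anionic, so tungsten takes the -ate form tungstate(IV).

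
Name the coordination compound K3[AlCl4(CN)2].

potassium tetrachlorodicyanoaluminate(III)

The 3 potassium counter-ions carry a total charge of +3, so each complex ion is 3−.
Ligand charges: 4×chloro (-1 each), 2×cyano (-1 each); total -6. So Al + (-6) = 3−, giving Al = +3.
The complex ion is anionic, so aluminium takes the -ate form aluminate(III).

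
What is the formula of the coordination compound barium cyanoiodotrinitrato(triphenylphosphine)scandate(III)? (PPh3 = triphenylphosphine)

Ba[Sc(CN)I(NO3)3(PPh3)]

Ligands: 1 iodo (I, -1), 1 cyano (CN, -1), 1 triphenylphosphine (PPh3, neutral), 3 nitrato (NO3, -1). Ligand charge sum = -5.
Charge balance with barium (+2) requires 1 complex ion per 1 barium.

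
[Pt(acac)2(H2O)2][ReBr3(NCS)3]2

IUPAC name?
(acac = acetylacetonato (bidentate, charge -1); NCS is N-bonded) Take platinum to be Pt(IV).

Both ions are complex: the cation is named first with the plain metal name, the anion second with the -ate form; each ion's ligands are alphabetised independently.
Pt is given as +4; the cation's ligand charges sum to -2, so the complex cation is 2+.
With 2 anions per cation, each anion must be 2/2 = 1−.
Anion: ligand charges sum to -6; for the ion to be 1−, Re = +5.

bis(acetylacetonato)diaquaplatinum(IV) tribromotriisothiocyanatorhenate(V)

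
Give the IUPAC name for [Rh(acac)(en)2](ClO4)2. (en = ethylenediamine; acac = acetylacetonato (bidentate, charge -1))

The 2 perchlorate counter-ions carry a total charge of -2, so each complex ion is 2+.
Ligand charges: 2×ethylenediamine (neutral), 1×acetylacetonato (-1 each); total -1. So Rh + (-1) = 2+, giving Rh = +3.
Ligands are named alphabetically: acetylacetonato before ethylenediamine.

(acetylacetonato)bis(ethylenediamine)rhodium(III) perchlorate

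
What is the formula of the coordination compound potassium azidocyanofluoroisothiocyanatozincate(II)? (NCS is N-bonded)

Ligands: 1 fluoro (F, -1), 1 isothiocyanato (NCS, -1), 1 cyano (CN, -1), 1 azido (N3, -1). Ligand charge sum = -4.
Charge balance with potassium (+1) requires 1 complex ion per 2 potassium.

K2[Zn(CN)F(N3)(NCS)]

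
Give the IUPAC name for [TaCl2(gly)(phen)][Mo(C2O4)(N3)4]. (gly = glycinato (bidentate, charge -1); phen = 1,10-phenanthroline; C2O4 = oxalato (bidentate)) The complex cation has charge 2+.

The complex cation is given as 2+; its ligand charges sum to -3, so Ta = +5.
A 1:1 salt means the anion carries the equal and opposite charge, 2−.
Anion: ligand charges sum to -6; for the ion to be 2−, Mo = +4.

dichloro(glycinato)(1,10-phenanthroline)tantalum(V) tetraazidooxalatomolybdate(IV)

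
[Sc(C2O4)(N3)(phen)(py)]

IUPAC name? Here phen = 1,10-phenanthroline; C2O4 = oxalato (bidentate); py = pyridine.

azidooxalato(1,10-phenanthroline)(pyridine)scandium(III)

There is no counter-ion, so the complex is neutral overall.
Ligand charges: 1×azido (-1 each), 1×1,10-phenanthroline (neutral), 1×oxalato (-2 each), 1×pyridine (neutral); total -3. So Sc + (-3) = 0, giving Sc = +3.
Ligands are named alphabetically: azido before oxalato before phenanthroline before pyridine.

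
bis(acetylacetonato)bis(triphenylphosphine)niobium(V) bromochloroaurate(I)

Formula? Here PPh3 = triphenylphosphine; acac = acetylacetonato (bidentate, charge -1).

[Nb(acac)2(PPh3)2][AuBrCl]3

Cation [Nb…]: ligand charges -2, Nb(V) ⇒ ion charge 3+.
Anion [Au…]: ligand charges -2, Au(I) ⇒ ion charge 1−.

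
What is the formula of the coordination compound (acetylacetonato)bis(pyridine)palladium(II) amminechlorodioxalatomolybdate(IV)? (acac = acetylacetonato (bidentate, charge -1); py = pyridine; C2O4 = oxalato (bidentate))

[Pd(acac)(py)2][Mo(C2O4)2Cl(NH3)]

Cation [Pd…]: ligand charges -1, Pd(II) ⇒ ion charge 1+.
Anion [Mo…]: ligand charges -5, Mo(IV) ⇒ ion charge 1−.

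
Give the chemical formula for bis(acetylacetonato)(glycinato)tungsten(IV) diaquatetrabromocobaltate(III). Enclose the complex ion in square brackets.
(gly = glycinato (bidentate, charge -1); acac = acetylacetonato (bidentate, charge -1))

Cation [W…]: ligand charges -3, W(IV) ⇒ ion charge 1+.
Anion [Co…]: ligand charges -4, Co(III) ⇒ ion charge 1−.
One 1+ cation balances one 1− anion.

[W(acac)2(gly)][CoBr4(H2O)2]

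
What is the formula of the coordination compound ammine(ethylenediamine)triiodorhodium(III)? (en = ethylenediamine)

[Rh(en)I3(NH3)]

Ligands: 1 ethylenediamine (en, neutral), 1 ammine (NH3, neutral), 3 iodo (I, -1). Ligand charge sum = -3.
With Rh in oxidation state +3, the complex ion is [Rh...].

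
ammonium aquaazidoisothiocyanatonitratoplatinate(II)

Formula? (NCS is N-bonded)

Ligands: 1 nitrato (NO3, -1), 1 aqua (H2O, neutral), 1 isothiocyanato (NCS, -1), 1 azido (N3, -1). Ligand charge sum = -3.
With Pt in oxidation state +2, the complex ion is [Pt...]^1−.
Charge balance with ammonium (+1) requires 1 complex ion per 1 ammonium.

NH4[Pt(H2O)(N3)(NCS)(NO3)]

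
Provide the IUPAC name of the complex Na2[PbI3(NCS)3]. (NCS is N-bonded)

The 2 sodium counter-ions carry a total charge of +2, so each complex ion is 2−.
Ligand charges: 3×isothiocyanato (-1 each), 3×iodo (-1 each); total -6. So Pb + (-6) = 2−, giving Pb = +4.
The complex ion is anionic, so lead takes the -ate form plumbate(IV).

sodium triiodotriisothiocyanatoplumbate(IV)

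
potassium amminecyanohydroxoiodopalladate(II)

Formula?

K[Pd(CN)I(NH3)(OH)]

Ligands: 1 iodo (I, -1), 1 cyano (CN, -1), 1 ammine (NH3, neutral), 1 hydroxo (OH, -1). Ligand charge sum = -3.
With Pd in oxidation state +2, the complex ion is [Pd...]^1−.
Charge balance with potassium (+1) requires 1 complex ion per 1 potassium.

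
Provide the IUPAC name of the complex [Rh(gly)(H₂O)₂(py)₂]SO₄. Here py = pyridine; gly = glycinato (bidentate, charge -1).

The 1 sulfate counter-ion carries a total charge of -2, so each complex ion is 2+.
Ligand charges: 2×pyridine (neutral), 1×glycinato (-1 each), 2×aqua (neutral); total -1. So Rh + (-1) = 2+, giving Rh = +3.
Ligands are named alphabetically: aqua before glycinato before pyridine.

diaqua(glycinato)bis(pyridine)rhodium(III) sulfate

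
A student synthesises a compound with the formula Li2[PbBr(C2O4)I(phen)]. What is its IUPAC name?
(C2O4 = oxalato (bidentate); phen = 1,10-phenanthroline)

lithium bromoiodooxalato(1,10-phenanthroline)plumbate(II)

The 2 lithium counter-ions carry a total charge of +2, so each complex ion is 2−.
Ligand charges: 1×bromo (-1 each), 1×oxalato (-2 each), 1×1,10-phenanthroline (neutral), 1×iodo (-1 each); total -4. So Pb + (-4) = 2−, giving Pb = +2.
Ligands are named alphabetically: bromo before iodo before oxalato before phenanthroline.
The complex ion is anionic, so lead takes the -ate form plumbate(II).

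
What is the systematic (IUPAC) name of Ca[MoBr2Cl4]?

The 1 calcium counter-ion carries a total charge of +2, so each complex ion is 2−.
Ligand charges: 4×chloro (-1 each), 2×bromo (-1 each); total -6. So Mo + (-6) = 2−, giving Mo = +4.
The complex ion is anionic, so molybdenum takes the -ate form molybdate(IV).

calcium dibromotetrachloromolybdate(IV)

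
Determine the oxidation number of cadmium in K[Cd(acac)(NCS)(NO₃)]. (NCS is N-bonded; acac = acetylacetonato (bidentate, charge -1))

1 potassium outside the brackets (+1 each) → the complex ion is 1−.
Ligand charges: 1×NCS = -1; 1×NO3 = -1; 1×acac = -1; sum -3.
Cd + (-3) = 1− ⇒ Cd is +2.

+2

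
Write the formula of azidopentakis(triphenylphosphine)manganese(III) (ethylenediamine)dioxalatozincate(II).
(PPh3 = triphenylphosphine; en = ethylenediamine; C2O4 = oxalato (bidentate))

Cation [Mn…]: ligand charges -1, Mn(III) ⇒ ion charge 2+.
Anion [Zn…]: ligand charges -4, Zn(II) ⇒ ion charge 2−.
One 2+ cation balances one 2− anion.

[Mn(N3)(PPh3)5][Zn(C2O4)2(en)]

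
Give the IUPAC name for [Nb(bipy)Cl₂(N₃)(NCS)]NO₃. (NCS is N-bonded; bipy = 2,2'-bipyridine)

azido(2,2'-bipyridine)dichloroisothiocyanatoniobium(V) nitrate

The 1 nitrate counter-ion carries a total charge of -1, so each complex ion is 1+.
Ligand charges: 2×chloro (-1 each), 1×isothiocyanato (-1 each), 1×2,2'-bipyridine (neutral), 1×azido (-1 each); total -4. So Nb + (-4) = 1+, giving Nb = +5.
Ligands are named alphabetically: azido before bipyridine before chloro before isothiocyanato.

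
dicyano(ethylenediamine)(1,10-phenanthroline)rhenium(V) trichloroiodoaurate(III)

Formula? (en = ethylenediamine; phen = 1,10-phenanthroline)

[Re(CN)2(en)(phen)][AuCl3I]3

Cation [Re…]: ligand charges -2, Re(V) ⇒ ion charge 3+.
Anion [Au…]: ligand charges -4, Au(III) ⇒ ion charge 1−.
One 3+ cation requires 3 of the 1− anion.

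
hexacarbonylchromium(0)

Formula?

[Cr(CO)6]

Ligands: 6 carbonyl (CO, neutral). Ligand charge sum = 0.
With Cr in oxidation state 0, the complex ion is [Cr...].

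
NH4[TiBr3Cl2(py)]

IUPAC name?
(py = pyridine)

The 1 ammonium counter-ion carries a total charge of +1, so each complex ion is 1−.
Ligand charges: 2×chloro (-1 each), 3×bromo (-1 each), 1×pyridine (neutral); total -5. So Ti + (-5) = 1−, giving Ti = +4.
Ligands are named alphabetically: bromo before chloro before pyridine.
The complex ion is anionic, so titanium takes the -ate form titanate(IV).

ammonium tribromodichloro(pyridine)titanate(IV)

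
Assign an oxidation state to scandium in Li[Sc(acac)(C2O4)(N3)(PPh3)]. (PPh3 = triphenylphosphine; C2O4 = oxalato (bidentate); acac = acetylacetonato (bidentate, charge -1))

+3

1 lithium outside the brackets (+1 each) → the complex ion is 1−.
Ligand charges: 1×N3 = -1; 1×PPh3 neutral; 1×C2O4 = -2; 1×acac = -1; sum -4.
Sc + (-4) = 1− ⇒ Sc is +3.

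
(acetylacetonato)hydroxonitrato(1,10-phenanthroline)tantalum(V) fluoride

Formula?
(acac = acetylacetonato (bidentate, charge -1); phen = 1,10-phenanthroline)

Ligands: 1 acetylacetonato (acac, -1), 1 hydroxo (OH, -1), 1 nitrato (NO3, -1), 1 1,10-phenanthroline (phen, neutral). Ligand charge sum = -3.
With Ta in oxidation state +5, the complex ion is [Ta...]^2+.
Charge balance with fluoride (-1) requires 1 complex ion per 2 fluoride.

[Ta(acac)(NO3)(OH)(phen)]F2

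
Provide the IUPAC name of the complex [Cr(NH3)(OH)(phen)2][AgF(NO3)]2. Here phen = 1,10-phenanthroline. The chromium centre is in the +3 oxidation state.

Both ions are complex: the cation is named first with the plain metal name, the anion second with the -ate form; each ion's ligands are alphabetised independently.
Cr is given as +3; the cation's ligand charges sum to -1, so the complex cation is 2+.
With 2 anions per cation, each anion must be 2/2 = 1−.
Anion: ligand charges sum to -2; for the ion to be 1−, Ag = +1.

amminehydroxobis(1,10-phenanthroline)chromium(III) fluoronitratoargentate(I)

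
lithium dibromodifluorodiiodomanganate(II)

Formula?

Li4[MnBr2F2I2]

Ligands: 2 iodo (I, -1), 2 bromo (Br, -1), 2 fluoro (F, -1). Ligand charge sum = -6.
Charge balance with lithium (+1) requires 1 complex ion per 4 lithium.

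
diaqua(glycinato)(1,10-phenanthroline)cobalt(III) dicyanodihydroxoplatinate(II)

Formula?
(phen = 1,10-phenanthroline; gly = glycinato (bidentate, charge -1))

Cation [Co…]: ligand charges -1, Co(III) ⇒ ion charge 2+.
Anion [Pt…]: ligand charges -4, Pt(II) ⇒ ion charge 2−.

[Co(gly)(H2O)2(phen)][Pt(CN)2(OH)2]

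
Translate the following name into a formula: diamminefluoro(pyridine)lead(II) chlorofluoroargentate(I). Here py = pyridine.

Cation [Pb…]: ligand charges -1, Pb(II) ⇒ ion charge 1+.
Anion [Ag…]: ligand charges -2, Ag(I) ⇒ ion charge 1−.
One 1+ cation balances one 1− anion.

[PbF(NH3)2(py)][AgClF]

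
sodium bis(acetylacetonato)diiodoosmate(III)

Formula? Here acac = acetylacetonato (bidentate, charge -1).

Na[Os(acac)2I2]

Ligands: 2 iodo (I, -1), 2 acetylacetonato (acac, -1). Ligand charge sum = -4.
With Os in oxidation state +3, the complex ion is [Os...]^1−.
Charge balance with sodium (+1) requires 1 complex ion per 1 sodium.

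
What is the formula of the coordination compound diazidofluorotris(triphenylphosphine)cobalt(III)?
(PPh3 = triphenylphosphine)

[CoF(N3)2(PPh3)3]

Ligands: 2 azido (N3, -1), 3 triphenylphosphine (PPh3, neutral), 1 fluoro (F, -1). Ligand charge sum = -3.
With Co in oxidation state +3, the complex ion is [Co...].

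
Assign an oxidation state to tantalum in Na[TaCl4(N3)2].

1 sodium outside the brackets (+1 each) → the complex ion is 1−.
Ligand charges: 2×N3 = -2; 4×Cl = -4; sum -6.
Ta + (-6) = 1− ⇒ Ta is +5.

+5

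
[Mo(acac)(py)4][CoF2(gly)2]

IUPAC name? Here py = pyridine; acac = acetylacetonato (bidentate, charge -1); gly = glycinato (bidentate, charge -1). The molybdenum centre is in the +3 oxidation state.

(acetylacetonato)tetrakis(pyridine)molybdenum(III) difluorobis(glycinato)cobaltate(II)

Both ions are complex: the cation is named first with the plain metal name, the anion second with the -ate form; each ion's ligands are alphabetised independently.
Mo is given as +3; the cation's ligand charges sum to -1, so the complex cation is 2+.
A 1:1 salt means the anion carries the equal and opposite charge, 2−.
Anion: ligand charges sum to -4; for the ion to be 2−, Co = +2.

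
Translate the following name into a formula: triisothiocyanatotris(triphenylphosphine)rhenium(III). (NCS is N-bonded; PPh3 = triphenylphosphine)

[Re(NCS)3(PPh3)3]

Ligands: 3 isothiocyanato (NCS, -1), 3 triphenylphosphine (PPh3, neutral). Ligand charge sum = -3.
With Re in oxidation state +3, the complex ion is [Re...].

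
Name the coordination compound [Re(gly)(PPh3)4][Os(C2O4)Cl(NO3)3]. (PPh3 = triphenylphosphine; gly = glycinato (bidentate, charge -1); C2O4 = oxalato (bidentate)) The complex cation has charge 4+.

The complex cation is given as 4+; its ligand charges sum to -1, so Re = +5.
A 1:1 salt means the anion carries the equal and opposite charge, 4−.
Anion: ligand charges sum to -6; for the ion to be 4−, Os = +2.

(glycinato)tetrakis(triphenylphosphine)rhenium(V) chlorotrinitratooxalatoosmate(II)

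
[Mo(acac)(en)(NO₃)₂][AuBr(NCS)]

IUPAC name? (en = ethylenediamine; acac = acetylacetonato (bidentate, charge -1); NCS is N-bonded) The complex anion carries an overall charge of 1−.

(acetylacetonato)(ethylenediamine)dinitratomolybdenum(IV) bromoisothiocyanatoaurate(I)

The complex anion is given as 1−; its ligand charges sum to -2, so Au = +1.
A 1:1 salt means the cation carries the equal and opposite charge, 1+.
Cation: ligand charges sum to -3; for the ion to be 1+, Mo = +4.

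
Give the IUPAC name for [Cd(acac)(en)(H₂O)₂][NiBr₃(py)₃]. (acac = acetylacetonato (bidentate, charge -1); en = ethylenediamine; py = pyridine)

(acetylacetonato)diaqua(ethylenediamine)cadmium(II) tribromotris(pyridine)nickelate(II)

Cadmium is always +2 in its complexes; the cation's ligand charges sum to -1, so the complex cation is 1+.
A 1:1 salt means the anion carries the equal and opposite charge, 1−.
Anion: ligand charges sum to -3; for the ion to be 1−, Ni = +2.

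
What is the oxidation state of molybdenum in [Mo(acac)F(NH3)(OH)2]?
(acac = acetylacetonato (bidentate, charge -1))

No counter-ion: the bracketed complex is neutral.
Ligand charges: 2×OH = -2; 1×F = -1; 1×acac = -1; 1×NH3 neutral; sum -4.
Mo + (-4) = 0 ⇒ Mo is +4.

+4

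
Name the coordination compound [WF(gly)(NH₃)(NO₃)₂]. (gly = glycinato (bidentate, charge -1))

There is no counter-ion, so the complex is neutral overall.
Ligand charges: 2×nitrato (-1 each), 1×ammine (neutral), 1×fluoro (-1 each), 1×glycinato (-1 each); total -4. So W + (-4) = 0, giving W = +4.
Ligands are named alphabetically: ammine before fluoro before glycinato before nitrato.

amminefluoro(glycinato)dinitratotungsten(IV)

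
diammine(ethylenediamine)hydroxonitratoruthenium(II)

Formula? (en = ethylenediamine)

[Ru(en)(NH3)2(NO3)(OH)]

Ligands: 1 nitrato (NO3, -1), 2 ammine (NH3, neutral), 1 ethylenediamine (en, neutral), 1 hydroxo (OH, -1). Ligand charge sum = -2.
With Ru in oxidation state +2, the complex ion is [Ru...].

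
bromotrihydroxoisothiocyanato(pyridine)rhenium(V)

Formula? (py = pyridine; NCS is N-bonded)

Ligands: 3 hydroxo (OH, -1), 1 bromo (Br, -1), 1 pyridine (py, neutral), 1 isothiocyanato (NCS, -1). Ligand charge sum = -5.
With Re in oxidation state +5, the complex ion is [Re...].

[ReBr(NCS)(OH)3(py)]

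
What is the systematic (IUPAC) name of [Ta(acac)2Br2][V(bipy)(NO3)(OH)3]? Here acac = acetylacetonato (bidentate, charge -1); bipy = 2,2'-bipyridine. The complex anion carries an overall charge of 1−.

The complex anion is given as 1−; its ligand charges sum to -4, so V = +3.
A 1:1 salt means the cation carries the equal and opposite charge, 1+.
Cation: ligand charges sum to -4; for the ion to be 1+, Ta = +5.

bis(acetylacetonato)dibromotantalum(V) (2,2'-bipyridine)trihydroxonitratovanadate(III)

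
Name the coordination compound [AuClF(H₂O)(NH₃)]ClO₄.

ammineaquachlorofluorogold(III) perchlorate

The 1 perchlorate counter-ion carries a total charge of -1, so each complex ion is 1+.
Ligand charges: 1×fluoro (-1 each), 1×aqua (neutral), 1×ammine (neutral), 1×chloro (-1 each); total -2. So Au + (-2) = 1+, giving Au = +3.
Ligands are named alphabetically: ammine before aqua before chloro before fluoro.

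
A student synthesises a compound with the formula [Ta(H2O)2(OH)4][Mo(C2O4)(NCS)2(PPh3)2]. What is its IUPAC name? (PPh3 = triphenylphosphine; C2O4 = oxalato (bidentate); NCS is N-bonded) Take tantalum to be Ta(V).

diaquatetrahydroxotantalum(V) diisothiocyanatooxalatobis(triphenylphosphine)molybdate(III)

Both ions are complex: the cation is named first with the plain metal name, the anion second with the -ate form; each ion's ligands are alphabetised independently.
Ta is given as +5; the cation's ligand charges sum to -4, so the complex cation is 1+.
A 1:1 salt means the anion carries the equal and opposite charge, 1−.
Anion: ligand charges sum to -4; for the ion to be 1−, Mo = +3.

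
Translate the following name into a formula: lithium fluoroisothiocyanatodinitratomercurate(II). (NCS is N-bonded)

Li2[HgF(NCS)(NO3)2]

Ligands: 2 nitrato (NO3, -1), 1 fluoro (F, -1), 1 isothiocyanato (NCS, -1). Ligand charge sum = -4.
With Hg in oxidation state +2, the complex ion is [Hg...]^2−.
Charge balance with lithium (+1) requires 1 complex ion per 2 lithium.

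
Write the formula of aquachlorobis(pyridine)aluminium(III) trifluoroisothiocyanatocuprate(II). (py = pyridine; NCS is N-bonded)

Cation [Al…]: ligand charges -1, Al(III) ⇒ ion charge 2+.
Anion [Cu…]: ligand charges -4, Cu(II) ⇒ ion charge 2−.
One 2+ cation balances one 2− anion.

[AlCl(H2O)(py)2][CuF3(NCS)]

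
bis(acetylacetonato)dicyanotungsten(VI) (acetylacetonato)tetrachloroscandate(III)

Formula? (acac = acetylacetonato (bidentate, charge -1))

Cation [W…]: ligand charges -4, W(VI) ⇒ ion charge 2+.
Anion [Sc…]: ligand charges -5, Sc(III) ⇒ ion charge 2−.
One 2+ cation balances one 2− anion.

[W(acac)2(CN)2][Sc(acac)Cl4]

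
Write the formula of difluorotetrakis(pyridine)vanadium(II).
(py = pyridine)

[VF2(py)4]

Ligands: 4 pyridine (py, neutral), 2 fluoro (F, -1). Ligand charge sum = -2.
With V in oxidation state +2, the complex ion is [V...].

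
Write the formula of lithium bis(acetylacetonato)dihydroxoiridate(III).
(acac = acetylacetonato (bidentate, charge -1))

Ligands: 2 acetylacetonato (acac, -1), 2 hydroxo (OH, -1). Ligand charge sum = -4.
Charge balance with lithium (+1) requires 1 complex ion per 1 lithium.

Li[Ir(acac)2(OH)2]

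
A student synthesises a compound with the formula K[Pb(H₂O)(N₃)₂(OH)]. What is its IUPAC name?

The 1 potassium counter-ion carries a total charge of +1, so each complex ion is 1−.
Ligand charges: 1×hydroxo (-1 each), 2×azido (-1 each), 1×aqua (neutral); total -3. So Pb + (-3) = 1−, giving Pb = +2.
Ligands are named alphabetically: aqua before azido before hydroxo.
The complex ion is anionic, so lead takes the -ate form plumbate(II).

potassium aquadiazidohydroxoplumbate(II)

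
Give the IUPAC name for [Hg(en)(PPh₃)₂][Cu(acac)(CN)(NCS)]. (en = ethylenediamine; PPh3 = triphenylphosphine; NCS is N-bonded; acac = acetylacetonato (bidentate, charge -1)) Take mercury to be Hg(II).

Both ions are complex: the cation is named first with the plain metal name, the anion second with the -ate form; each ion's ligands are alphabetised independently.
Hg is given as +2; the cation's ligand charges sum to 0, so the complex cation is 2+.
A 1:1 salt means the anion carries the equal and opposite charge, 2−.
Anion: ligand charges sum to -3; for the ion to be 2−, Cu = +1.

(ethylenediamine)bis(triphenylphosphine)mercury(II) (acetylacetonato)cyanoisothiocyanatocuprate(I)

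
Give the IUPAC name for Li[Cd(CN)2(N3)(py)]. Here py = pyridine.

The 1 lithium counter-ion carries a total charge of +1, so each complex ion is 1−.
Ligand charges: 1×azido (-1 each), 1×pyridine (neutral), 2×cyano (-1 each); total -3. So Cd + (-3) = 1−, giving Cd = +2.
The complex ion is anionic, so cadmium takes the -ate form cadmate(II).

lithium azidodicyano(pyridine)cadmate(II)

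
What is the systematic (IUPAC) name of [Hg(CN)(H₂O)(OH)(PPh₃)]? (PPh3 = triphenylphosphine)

aquacyanohydroxo(triphenylphosphine)mercury(II)

There is no counter-ion, so the complex is neutral overall.
Ligand charges: 1×aqua (neutral), 1×cyano (-1 each), 1×triphenylphosphine (neutral), 1×hydroxo (-1 each); total -2. So Hg + (-2) = 0, giving Hg = +2.
Ligands are named alphabetically: aqua before cyano before hydroxo before triphenylphosphine.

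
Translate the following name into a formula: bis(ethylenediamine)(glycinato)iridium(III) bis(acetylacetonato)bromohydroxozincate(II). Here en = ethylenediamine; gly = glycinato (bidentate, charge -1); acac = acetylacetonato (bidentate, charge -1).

Cation [Ir…]: ligand charges -1, Ir(III) ⇒ ion charge 2+.
Anion [Zn…]: ligand charges -4, Zn(II) ⇒ ion charge 2−.
One 2+ cation balances one 2− anion.

[Ir(en)2(gly)][Zn(acac)2Br(OH)]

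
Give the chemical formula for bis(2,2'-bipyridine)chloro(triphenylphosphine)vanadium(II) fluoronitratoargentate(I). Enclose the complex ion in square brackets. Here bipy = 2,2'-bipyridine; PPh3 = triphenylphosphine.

[V(bipy)2Cl(PPh3)][AgF(NO3)]

Cation [V…]: ligand charges -1, V(II) ⇒ ion charge 1+.
Anion [Ag…]: ligand charges -2, Ag(I) ⇒ ion charge 1−.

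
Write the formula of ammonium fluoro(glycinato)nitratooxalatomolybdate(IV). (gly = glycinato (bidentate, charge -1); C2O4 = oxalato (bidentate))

NH4[Mo(C2O4)F(gly)(NO3)]

Ligands: 1 nitrato (NO3, -1), 1 fluoro (F, -1), 1 glycinato (gly, -1), 1 oxalato (C2O4, -2). Ligand charge sum = -5.
Charge balance with ammonium (+1) requires 1 complex ion per 1 ammonium.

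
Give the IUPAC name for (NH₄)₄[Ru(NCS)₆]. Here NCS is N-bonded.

ammonium hexaisothiocyanatoruthenate(II)

The 4 ammonium counter-ions carry a total charge of +4, so each complex ion is 4−.
Ligand charges: 6×isothiocyanato (-1 each); total -6. So Ru + (-6) = 4−, giving Ru = +2.
The complex ion is anionic, so ruthenium takes the -ate form ruthenate(II).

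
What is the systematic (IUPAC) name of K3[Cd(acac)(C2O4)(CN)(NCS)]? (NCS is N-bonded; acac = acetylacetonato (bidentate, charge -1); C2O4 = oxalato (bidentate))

The 3 potassium counter-ions carry a total charge of +3, so each complex ion is 3−.
Ligand charges: 1×isothiocyanato (-1 each), 1×cyano (-1 each), 1×acetylacetonato (-1 each), 1×oxalato (-2 each); total -5. So Cd + (-5) = 3−, giving Cd = +2.
The complex ion is anionic, so cadmium takes the -ate form cadmate(II).

potassium (acetylacetonato)cyanoisothiocyanatooxalatocadmate(II)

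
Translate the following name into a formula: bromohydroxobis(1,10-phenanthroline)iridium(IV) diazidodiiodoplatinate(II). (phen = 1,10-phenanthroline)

Cation [Ir…]: ligand charges -2, Ir(IV) ⇒ ion charge 2+.
Anion [Pt…]: ligand charges -4, Pt(II) ⇒ ion charge 2−.
One 2+ cation balances one 2− anion.

[IrBr(OH)(phen)2][PtI2(N3)2]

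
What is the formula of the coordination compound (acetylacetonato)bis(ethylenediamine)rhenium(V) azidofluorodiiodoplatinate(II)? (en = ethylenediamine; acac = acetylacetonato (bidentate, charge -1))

[Re(acac)(en)2][PtFI2(N3)]2

Cation [Re…]: ligand charges -1, Re(V) ⇒ ion charge 4+.
Anion [Pt…]: ligand charges -4, Pt(II) ⇒ ion charge 2−.
One 4+ cation requires 2 of the 2− anion.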